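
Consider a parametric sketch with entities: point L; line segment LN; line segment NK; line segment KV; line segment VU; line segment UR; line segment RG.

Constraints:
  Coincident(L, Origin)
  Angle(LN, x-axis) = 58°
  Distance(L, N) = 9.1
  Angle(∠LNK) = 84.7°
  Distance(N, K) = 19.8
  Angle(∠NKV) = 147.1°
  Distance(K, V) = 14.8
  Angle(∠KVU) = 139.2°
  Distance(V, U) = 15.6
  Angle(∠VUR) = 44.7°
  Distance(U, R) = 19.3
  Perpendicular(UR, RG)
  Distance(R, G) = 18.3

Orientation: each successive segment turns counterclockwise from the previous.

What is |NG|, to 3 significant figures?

28.7

L is at the origin; LN runs at 58.0° with length 9.1, so N = (4.82, 7.72). ∠LNK = 84.7° gives NK at 153° from the x-axis; with |NK| = 19.8, K = (-12.9, 16.6). ∠NKV = 147.1° gives KV at -174° from the x-axis; with |KV| = 14.8, V = (-27.6, 15.0). ∠KVU = 139.2° gives VU at -133° from the x-axis; with |VU| = 15.6, U = (-38.2, 3.61). ∠VUR = 44.7° gives UR at 2.30° from the x-axis; with |UR| = 19.3, R = (-18.9, 4.38). UR is perpendicular to RG, so RG runs at 92.3°; with |RG| = 18.3, G = (-19.7, 22.7). Then |NG| = |G − N| = 28.7.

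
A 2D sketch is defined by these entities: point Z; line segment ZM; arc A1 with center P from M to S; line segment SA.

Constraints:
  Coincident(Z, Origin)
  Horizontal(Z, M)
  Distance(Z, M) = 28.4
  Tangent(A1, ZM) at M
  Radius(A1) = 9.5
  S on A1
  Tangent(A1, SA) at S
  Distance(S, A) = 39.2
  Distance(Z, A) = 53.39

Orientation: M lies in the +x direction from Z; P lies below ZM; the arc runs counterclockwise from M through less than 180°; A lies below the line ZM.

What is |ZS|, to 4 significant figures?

21.38

Checks: ∠(PM, MZ) = 90.00° ✓; |PM| = 9.500 ✓; |PS| = 9.500 ✓; ∠(PS, SA) = 90.00° ✓; |SA| = 39.20 ✓; |ZA| = 53.39 ✓.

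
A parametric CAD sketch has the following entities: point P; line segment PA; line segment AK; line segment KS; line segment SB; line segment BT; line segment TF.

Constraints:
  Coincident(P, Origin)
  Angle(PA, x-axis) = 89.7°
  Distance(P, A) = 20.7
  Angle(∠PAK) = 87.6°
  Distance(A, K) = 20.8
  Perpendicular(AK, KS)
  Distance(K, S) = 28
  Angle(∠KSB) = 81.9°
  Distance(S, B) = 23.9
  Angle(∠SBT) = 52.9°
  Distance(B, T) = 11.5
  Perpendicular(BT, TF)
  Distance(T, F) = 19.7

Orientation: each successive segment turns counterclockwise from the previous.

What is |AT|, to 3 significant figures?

17.4

P is at the origin; PA runs at 89.7° with length 20.7, so A = (0.108, 20.7). ∠PAK = 87.6° gives AK at -178° from the x-axis; with |AK| = 20.8, K = (-20.7, 19.9). AK is perpendicular to KS, so KS runs at -87.9°; with |KS| = 28.0, S = (-19.7, -8.04). ∠KSB = 81.9° gives SB at 10.2° from the x-axis; with |SB| = 23.9, B = (3.87, -3.81). ∠SBT = 52.9° gives BT at 137° from the x-axis; with |BT| = 11.5, T = (-4.58, 3.99). Then |AT| = |T − A| = 17.4.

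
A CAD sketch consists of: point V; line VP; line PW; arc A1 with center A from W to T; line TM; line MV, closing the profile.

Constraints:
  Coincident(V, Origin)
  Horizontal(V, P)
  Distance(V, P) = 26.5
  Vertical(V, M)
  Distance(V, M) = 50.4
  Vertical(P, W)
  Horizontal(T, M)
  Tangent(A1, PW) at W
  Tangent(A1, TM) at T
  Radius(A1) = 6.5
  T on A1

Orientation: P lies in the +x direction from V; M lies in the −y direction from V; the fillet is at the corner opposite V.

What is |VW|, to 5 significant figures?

51.278

V is at the origin; VP is horizontal with |VP| = 26.5 and P on the +x side, so P = (26.500, 0.0000). V and M share the same x with |VM| = 50.4 and M on the −y side, so M = (0.0000, -50.400). The virtual corner opposite V is at (26.500, -50.400). A1 meets PW tangentially, so AW is at right angles to PW and since A1 is tangent to TM there, AT ⟂ TM, with radius 6.5, so the center A sits 6.5 in from both sides at A = (20.000, -43.900). That places the tangent points at W = (26.500, -43.900) on PW and T = (20.000, -50.400) on TM. Then |VW| = |W − V| = 51.278.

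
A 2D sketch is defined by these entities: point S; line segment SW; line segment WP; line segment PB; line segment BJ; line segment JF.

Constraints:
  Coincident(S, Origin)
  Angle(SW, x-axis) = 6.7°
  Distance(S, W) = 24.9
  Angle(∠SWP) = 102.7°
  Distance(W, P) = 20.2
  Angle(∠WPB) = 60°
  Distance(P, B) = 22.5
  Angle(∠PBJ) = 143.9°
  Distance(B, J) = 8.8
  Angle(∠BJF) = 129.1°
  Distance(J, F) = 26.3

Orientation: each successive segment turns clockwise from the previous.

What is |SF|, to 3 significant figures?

21.6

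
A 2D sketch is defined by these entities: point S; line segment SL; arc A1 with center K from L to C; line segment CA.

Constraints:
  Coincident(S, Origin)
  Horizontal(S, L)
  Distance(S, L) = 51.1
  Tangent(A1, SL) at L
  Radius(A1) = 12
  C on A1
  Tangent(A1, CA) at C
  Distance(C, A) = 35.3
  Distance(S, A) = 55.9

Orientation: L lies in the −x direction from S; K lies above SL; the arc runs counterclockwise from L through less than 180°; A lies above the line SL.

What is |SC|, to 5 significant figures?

40.522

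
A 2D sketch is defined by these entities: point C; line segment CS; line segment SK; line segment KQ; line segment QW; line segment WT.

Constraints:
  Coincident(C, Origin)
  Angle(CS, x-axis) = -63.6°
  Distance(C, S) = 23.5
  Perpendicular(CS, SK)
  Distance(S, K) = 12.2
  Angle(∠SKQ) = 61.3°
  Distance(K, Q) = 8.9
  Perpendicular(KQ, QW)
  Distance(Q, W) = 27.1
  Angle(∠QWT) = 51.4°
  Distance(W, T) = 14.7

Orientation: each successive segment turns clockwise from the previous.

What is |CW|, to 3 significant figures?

32.8

∠SKQ = 61.3° gives KQ at 87.7° from the x-axis; with |KQ| = 8.9, Q = (-0.122, -17.6). KQ is perpendicular to QW, so QW runs at -2.30°; with |QW| = 27.1, W = (27.0, -18.7). Then |CW| = |W − C| = 32.8.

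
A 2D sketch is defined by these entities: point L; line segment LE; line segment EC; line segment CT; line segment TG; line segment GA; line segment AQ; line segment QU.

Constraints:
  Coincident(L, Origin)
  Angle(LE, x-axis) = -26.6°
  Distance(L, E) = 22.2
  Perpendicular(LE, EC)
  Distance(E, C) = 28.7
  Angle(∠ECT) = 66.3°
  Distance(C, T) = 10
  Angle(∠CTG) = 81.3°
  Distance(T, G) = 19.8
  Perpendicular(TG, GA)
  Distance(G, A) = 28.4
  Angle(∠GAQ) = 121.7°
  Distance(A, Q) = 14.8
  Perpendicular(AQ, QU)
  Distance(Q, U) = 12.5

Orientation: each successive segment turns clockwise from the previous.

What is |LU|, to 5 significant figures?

51.502

L is at the origin; LE runs at -26.6° with length 22.2, so E = (19.850, -9.9403). The perpendicularity gives EC at right angles to LE, so EC runs at -116.60°; with |EC| = 28.7, C = (6.9995, -35.602). ∠ECT = 66.3° gives CT at 129.70° from the x-axis; with |CT| = 10.0, T = (0.61186, -27.908). ∠CTG = 81.3° gives TG at 31.000° from the x-axis; with |TG| = 19.8, G = (17.584, -17.711). TG ⟂ GA, so GA runs at -59.000°; with |GA| = 28.4, A = (32.211, -42.054). ∠GAQ = 121.7° gives AQ at -117.30° from the x-axis; with |AQ| = 14.8, Q = (25.423, -55.206). The perpendicularity gives QU at right angles to AQ, so QU runs at 152.70°; with |QU| = 12.5, U = (14.315, -49.473). Then |LU| = |U − L| = 51.502.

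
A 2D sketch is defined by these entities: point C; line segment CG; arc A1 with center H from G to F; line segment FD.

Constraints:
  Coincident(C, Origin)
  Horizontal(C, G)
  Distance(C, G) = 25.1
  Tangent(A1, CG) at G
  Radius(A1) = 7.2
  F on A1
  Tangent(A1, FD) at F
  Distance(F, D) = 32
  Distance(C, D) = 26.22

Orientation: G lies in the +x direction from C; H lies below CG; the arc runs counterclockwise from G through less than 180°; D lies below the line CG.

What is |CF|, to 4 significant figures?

19.89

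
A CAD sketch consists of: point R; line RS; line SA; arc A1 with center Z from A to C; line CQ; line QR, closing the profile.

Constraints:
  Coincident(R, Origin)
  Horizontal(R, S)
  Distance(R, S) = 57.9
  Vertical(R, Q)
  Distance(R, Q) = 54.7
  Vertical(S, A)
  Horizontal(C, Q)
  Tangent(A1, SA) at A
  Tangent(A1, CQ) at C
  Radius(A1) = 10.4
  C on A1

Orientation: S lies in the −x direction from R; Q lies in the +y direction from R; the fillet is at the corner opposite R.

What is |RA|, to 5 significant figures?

72.903

The virtual corner opposite R is at (-57.900, 54.700). Tangency of A1 to SA means the radius ZA is perpendicular to SA and tangency of A1 to CQ means the radius ZC is perpendicular to CQ, with radius 10.4, so the center Z sits 10.4 in from both sides at Z = (-47.500, 44.300). That places the tangent points at A = (-57.900, 44.300) on SA and C = (-47.500, 54.700) on CQ. Then |RA| = |A − R| = 72.903.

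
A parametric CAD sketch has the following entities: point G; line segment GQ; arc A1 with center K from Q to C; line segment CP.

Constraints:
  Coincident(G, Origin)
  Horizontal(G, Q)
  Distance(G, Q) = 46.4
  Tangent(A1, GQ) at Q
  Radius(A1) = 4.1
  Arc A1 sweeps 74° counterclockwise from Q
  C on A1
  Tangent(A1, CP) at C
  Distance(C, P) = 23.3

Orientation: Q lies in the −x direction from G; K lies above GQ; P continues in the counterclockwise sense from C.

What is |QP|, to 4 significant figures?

27.40

G is at the origin; GQ is horizontal with |GQ| = 46.4 and Q on the −x side, so Q = (-46.40, 0.000). Since A1 is tangent to GQ there, KQ ⟂ GQ, so K = Q + (0, 4.1) = (-46.40, 4.100). On A1, Q sits at bearing -90° from K; a 74° counterclockwise sweep puts C at bearing -16°, so C = K + 4.1·(cos -16°, sin -16°) = (-42.46, 2.970). Tangency of A1 to CP means the radius KC is perpendicular to CP, so CP runs along (−sin -16°, cos -16°); with |CP| = 23.3, P = (-36.04, 25.37). Then |QP| = |P − Q| = 27.40.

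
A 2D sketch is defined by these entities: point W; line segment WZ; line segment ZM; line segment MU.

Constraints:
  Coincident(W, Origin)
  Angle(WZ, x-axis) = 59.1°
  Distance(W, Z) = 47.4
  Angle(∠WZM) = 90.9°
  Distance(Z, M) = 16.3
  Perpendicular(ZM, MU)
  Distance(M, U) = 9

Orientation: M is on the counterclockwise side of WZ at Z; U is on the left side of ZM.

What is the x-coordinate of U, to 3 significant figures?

5.75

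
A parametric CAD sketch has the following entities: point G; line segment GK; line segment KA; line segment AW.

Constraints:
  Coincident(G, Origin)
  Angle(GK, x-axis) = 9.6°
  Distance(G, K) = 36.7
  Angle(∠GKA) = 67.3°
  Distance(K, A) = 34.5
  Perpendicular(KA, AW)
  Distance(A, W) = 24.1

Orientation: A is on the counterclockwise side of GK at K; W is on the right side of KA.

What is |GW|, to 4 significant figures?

61.42

∠GKA = 67.3°, so KA runs at 9.6° + (180° − 67.3°) = 122.3° from the x-axis; with |KA| = 34.5, A = K + 34.5·(cos 122.3°, sin 122.3°) = (17.75, 35.28). The perpendicularity gives AW at right angles to KA; with |AW| = 24.1 on the right of KA, W = A + 24.1·(0.8453, 0.5344) = (38.12, 48.16). Then |GW| = |W − G| = 61.42.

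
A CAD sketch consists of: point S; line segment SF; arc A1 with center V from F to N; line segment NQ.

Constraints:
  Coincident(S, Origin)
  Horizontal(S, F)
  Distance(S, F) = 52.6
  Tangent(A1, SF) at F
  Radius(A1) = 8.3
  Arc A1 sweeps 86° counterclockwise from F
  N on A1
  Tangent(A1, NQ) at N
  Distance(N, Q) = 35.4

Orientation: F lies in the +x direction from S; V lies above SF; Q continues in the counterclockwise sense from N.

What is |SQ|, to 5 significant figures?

76.584

On A1, F sits at bearing -90° from V; an 86° counterclockwise sweep puts N at bearing -4°, so N = V + 8.3·(cos -4°, sin -4°) = (60.880, 7.7210). The tangent condition forces VN to be normal to NQ, so NQ runs along (−sin -4°, cos -4°); with |NQ| = 35.4, Q = (63.349, 43.035). Then |SQ| = |Q − S| = 76.584.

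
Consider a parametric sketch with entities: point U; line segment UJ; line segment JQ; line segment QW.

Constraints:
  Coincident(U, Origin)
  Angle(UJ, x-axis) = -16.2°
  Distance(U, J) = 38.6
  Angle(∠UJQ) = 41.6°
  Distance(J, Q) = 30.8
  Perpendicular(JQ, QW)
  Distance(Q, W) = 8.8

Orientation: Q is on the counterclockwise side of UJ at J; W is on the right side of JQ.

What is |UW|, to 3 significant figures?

34.5

U is at the origin; UJ runs at -16.2° with length 38.6, so J = 38.6·(cos -16.2°, sin -16.2°) = (37.1, -10.8). ∠UJQ = 41.6°, so JQ runs at -16.2° + (180° − 41.6°) = 122° from the x-axis; with |JQ| = 30.8, Q = J + 30.8·(cos 122°, sin 122°) = (20.7, 15.3). The perpendicularity gives QW at right angles to JQ; with |QW| = 8.8 on the right of JQ, W = Q + 8.8·(0.846, 0.533) = (28.1, 20.0). Then |UW| = |W − U| = 34.5.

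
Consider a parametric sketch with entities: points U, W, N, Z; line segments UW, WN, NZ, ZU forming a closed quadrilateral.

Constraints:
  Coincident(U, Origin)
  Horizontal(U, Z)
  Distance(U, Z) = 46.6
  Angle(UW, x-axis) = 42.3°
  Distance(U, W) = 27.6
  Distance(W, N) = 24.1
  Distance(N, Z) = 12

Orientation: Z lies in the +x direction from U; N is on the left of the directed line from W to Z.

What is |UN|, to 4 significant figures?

45.00

Checks: |WN| = 24.10 ✓; |NZ| = 12.00 ✓.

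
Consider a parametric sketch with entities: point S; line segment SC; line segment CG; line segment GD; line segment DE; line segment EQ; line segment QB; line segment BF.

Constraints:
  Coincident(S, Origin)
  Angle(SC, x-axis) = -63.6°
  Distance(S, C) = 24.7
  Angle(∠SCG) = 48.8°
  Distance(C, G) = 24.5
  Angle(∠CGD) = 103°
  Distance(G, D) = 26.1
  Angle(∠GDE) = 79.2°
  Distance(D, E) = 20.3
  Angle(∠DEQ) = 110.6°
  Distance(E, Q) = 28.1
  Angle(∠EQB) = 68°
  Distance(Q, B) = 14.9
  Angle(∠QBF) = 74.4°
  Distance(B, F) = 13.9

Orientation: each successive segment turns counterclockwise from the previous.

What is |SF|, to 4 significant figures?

7.632

S is at the origin; SC runs at -63.6° with length 24.7, so C = (10.98, -22.12). ∠SCG = 48.8° gives CG at 67.60° from the x-axis; with |CG| = 24.5, G = (20.32, 0.5273). ∠CGD = 103.0° gives GD at 144.6° from the x-axis; with |GD| = 26.1, D = (-0.9561, 15.65). ∠GDE = 79.2° gives DE at -114.6° from the x-axis; with |DE| = 20.3, E = (-9.407, -2.811). ∠DEQ = 110.6° gives EQ at -45.20° from the x-axis; with |EQ| = 28.1, Q = (10.39, -22.75). ∠EQB = 68.0° gives QB at 66.80° from the x-axis; with |QB| = 14.9, B = (16.26, -9.055). ∠QBF = 74.4° gives BF at 172.4° from the x-axis; with |BF| = 13.9, F = (2.485, -7.216). Then |SF| = |F − S| = 7.632.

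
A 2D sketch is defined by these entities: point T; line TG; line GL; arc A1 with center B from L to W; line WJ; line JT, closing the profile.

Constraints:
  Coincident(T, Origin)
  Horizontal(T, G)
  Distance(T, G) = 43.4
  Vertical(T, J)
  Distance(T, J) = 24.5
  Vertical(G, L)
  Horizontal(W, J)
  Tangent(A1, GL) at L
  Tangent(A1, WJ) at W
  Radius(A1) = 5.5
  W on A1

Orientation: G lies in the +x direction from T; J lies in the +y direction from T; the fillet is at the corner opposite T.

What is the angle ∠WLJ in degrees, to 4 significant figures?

37.78°

T is at the origin; TG is horizontal with |TG| = 43.4 and G on the +x side, so G = (43.40, 0.000). TJ is vertical with |TJ| = 24.5 and J on the +y side, so J = (0.000, 24.50). The virtual corner opposite T is at (43.40, 24.50). A1 meets GL tangentially, so BL is at right angles to GL and since A1 is tangent to WJ there, BW ⟂ WJ, with radius 5.5, so the center B sits 5.5 in from both sides at B = (37.90, 19.00). That places the tangent points at L = (43.40, 19.00) on GL and W = (37.90, 24.50) on WJ. Then cos ∠WLJ = LW·LJ / (|LW||LJ|), giving 37.78°.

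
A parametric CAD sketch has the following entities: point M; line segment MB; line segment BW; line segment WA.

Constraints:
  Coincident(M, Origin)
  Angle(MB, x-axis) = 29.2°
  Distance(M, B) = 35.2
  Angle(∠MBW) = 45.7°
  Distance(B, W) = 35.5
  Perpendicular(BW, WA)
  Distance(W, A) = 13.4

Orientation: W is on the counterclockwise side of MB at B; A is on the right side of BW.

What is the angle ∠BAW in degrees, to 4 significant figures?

69.32°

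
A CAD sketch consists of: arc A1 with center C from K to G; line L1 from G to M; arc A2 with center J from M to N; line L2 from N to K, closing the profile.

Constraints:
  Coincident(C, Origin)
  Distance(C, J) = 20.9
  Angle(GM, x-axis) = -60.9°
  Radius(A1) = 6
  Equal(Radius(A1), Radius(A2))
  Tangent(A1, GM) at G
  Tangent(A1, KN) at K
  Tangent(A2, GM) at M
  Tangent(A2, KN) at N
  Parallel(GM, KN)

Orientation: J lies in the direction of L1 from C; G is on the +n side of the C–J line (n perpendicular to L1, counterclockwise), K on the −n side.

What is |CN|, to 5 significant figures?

21.744

The slot axis is L1's direction at -60.9°, so u = (cos -60.9°, sin -60.9°) = (0.48634, -0.87377) and n = (−sin -60.9°, cos -60.9°) = (0.87377, 0.48634). C is at the origin and J lies 20.9 along u from C, so J = 20.9·u = (10.164, -18.262). Tangency of A1 to both parallel lines with radius 6.0 puts G and K at C ± 6.0·n: G = (5.2426, 2.9180), K = (-5.2426, -2.9180). Equal radii place M and N the same way about J: M = J + 6.0·n = (15.407, -15.344), N = J − 6.0·n = (4.9218, -21.180). Then |CN| = |N − C| = 21.744.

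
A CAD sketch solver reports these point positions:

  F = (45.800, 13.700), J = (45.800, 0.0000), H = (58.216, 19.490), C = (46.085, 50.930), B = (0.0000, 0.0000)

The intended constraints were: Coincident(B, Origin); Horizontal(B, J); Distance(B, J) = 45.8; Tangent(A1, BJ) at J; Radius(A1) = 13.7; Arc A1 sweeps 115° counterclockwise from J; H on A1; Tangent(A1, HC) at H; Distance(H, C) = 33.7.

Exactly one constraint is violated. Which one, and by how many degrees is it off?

Tangent(A1, HC) at H — off by 3.90°.

B = (0.00, 0.00) ✓; B.y = 0.00, J.y = 0.00 ✓; |BJ| = 45.80 ✓; ∠(FJ, JB) = 90.00° ✓; |FJ| = 13.70 ✓; bearing(F→H) − bearing(F→J) = 115.0° ✓; |FH| = 13.70 ✓; ∠(FH, HC) = 93.90° ✗; |HC| = 33.70 ✓.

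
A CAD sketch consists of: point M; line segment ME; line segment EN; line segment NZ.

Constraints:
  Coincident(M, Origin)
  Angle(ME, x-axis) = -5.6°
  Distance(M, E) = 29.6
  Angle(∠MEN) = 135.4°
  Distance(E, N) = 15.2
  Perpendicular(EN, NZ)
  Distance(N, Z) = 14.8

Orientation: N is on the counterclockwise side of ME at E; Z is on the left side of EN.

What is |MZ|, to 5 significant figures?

36.766

M is at the origin; ME runs at -5.6° with length 29.6, so E = 29.6·(cos -5.6°, sin -5.6°) = (29.459, -2.8885). ∠MEN = 135.4°, so EN runs at -5.6° + (180° − 135.4°) = 39.000° from the x-axis; with |EN| = 15.2, N = E + 15.2·(cos 39.000°, sin 39.000°) = (41.271, 6.6772). EN is perpendicular to NZ; with |NZ| = 14.8 on the left of EN, Z = N + 14.8·(-0.62932, 0.77715) = (31.957, 18.179). Then |MZ| = |Z − M| = 36.766.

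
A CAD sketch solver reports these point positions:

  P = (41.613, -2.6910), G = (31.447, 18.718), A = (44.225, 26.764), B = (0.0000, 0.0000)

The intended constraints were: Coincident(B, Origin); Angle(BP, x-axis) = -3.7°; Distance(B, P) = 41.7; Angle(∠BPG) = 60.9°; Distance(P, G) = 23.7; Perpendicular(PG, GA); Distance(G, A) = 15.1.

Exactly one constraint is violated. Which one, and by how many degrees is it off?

Perpendicular(PG, GA) — off by 6.80°.

B = (0.00, 0.00) ✓; BP at -3.700° ✓; |BP| = 41.70 ✓; ∠BPG = 60.90° ✓; |PG| = 23.70 ✓; ∠(PG, GA) = 83.20° ✗; |GA| = 15.10 ✓.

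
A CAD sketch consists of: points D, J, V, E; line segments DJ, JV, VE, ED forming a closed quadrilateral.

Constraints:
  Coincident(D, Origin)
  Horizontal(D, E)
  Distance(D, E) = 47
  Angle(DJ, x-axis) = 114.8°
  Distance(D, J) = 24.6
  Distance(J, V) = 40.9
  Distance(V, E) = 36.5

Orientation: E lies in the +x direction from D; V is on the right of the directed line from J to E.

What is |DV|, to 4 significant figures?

17.04

Checks: |JV| = 40.90 ✓; |VE| = 36.50 ✓.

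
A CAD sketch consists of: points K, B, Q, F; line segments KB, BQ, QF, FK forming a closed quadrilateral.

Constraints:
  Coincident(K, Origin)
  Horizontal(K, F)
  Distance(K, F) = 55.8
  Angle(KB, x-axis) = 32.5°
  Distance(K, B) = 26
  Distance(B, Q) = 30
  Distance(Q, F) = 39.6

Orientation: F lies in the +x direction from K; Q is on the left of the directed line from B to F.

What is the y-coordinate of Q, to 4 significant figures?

36.86

Checks: |BQ| = 30.00 ✓; |QF| = 39.60 ✓.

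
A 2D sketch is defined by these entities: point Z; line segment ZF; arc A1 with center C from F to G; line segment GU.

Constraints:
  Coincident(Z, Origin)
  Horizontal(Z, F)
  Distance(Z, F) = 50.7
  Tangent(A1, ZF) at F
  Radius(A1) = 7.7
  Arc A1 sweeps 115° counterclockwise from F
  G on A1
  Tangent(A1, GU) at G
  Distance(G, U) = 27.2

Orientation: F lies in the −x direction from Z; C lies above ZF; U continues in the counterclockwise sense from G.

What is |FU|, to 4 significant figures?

35.89

Z is at the origin; Z and F share the same y with |ZF| = 50.7 and F on the −x side, so F = (-50.70, 0.000). The tangent condition forces CF to be normal to ZF, so C = F + (0, 7.7) = (-50.70, 7.700). On A1, F sits at bearing -90° from C; a 115° counterclockwise sweep puts G at bearing 25°, so G = C + 7.7·(cos 25°, sin 25°) = (-43.72, 10.95). Since A1 is tangent to GU there, CG ⟂ GU, so GU runs along (−sin 25°, cos 25°); with |GU| = 27.2, U = (-55.22, 35.61). Then |FU| = |U − F| = 35.89.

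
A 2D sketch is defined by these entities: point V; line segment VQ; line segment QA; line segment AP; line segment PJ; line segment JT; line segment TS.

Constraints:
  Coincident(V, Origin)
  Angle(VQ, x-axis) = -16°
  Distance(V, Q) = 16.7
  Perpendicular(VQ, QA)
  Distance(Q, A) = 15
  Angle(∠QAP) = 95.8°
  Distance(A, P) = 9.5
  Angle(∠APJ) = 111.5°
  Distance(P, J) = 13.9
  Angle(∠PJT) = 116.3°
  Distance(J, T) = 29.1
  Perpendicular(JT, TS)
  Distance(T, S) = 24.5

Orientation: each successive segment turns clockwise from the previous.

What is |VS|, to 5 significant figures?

38.228

V is at the origin; VQ runs at -16.0° with length 16.7, so Q = (16.053, -4.6031). VQ is perpendicular to QA, so QA runs at -106.00°; with |QA| = 15.0, A = (11.919, -19.022). ∠QAP = 95.8° gives AP at 169.80° from the x-axis; with |AP| = 9.5, P = (2.5687, -17.340). ∠APJ = 111.5° gives PJ at 101.30° from the x-axis; with |PJ| = 13.9, J = (-0.15500, -3.7092). ∠PJT = 116.3° gives JT at 37.600° from the x-axis; with |JT| = 29.1, T = (22.901, 14.046). JT ⟂ TS, so TS runs at -52.400°; with |TS| = 24.5, S = (37.849, -5.3651). Then |VS| = |S − V| = 38.228.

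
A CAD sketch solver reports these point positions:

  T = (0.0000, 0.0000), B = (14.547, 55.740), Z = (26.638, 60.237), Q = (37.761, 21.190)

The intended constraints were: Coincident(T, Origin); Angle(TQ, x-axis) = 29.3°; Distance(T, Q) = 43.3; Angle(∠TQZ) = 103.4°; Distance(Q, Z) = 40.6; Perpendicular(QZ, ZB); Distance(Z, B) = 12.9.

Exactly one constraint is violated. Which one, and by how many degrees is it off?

Perpendicular(QZ, ZB) — off by 4.50°.

T = (0.00, 0.00) ✓; TQ at 29.30° ✓; |TQ| = 43.30 ✓; ∠TQZ = 103.4° ✓; |QZ| = 40.60 ✓; ∠(QZ, ZB) = 94.50° ✗; |ZB| = 12.90 ✓.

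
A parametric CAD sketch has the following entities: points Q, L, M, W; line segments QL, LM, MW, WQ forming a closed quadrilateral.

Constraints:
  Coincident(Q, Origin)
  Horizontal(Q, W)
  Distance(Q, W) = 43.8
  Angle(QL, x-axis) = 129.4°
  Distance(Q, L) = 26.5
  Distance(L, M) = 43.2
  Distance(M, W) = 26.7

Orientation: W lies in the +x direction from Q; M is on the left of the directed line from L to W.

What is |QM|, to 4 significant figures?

33.25

Checks: |LM| = 43.20 ✓; |MW| = 26.70 ✓.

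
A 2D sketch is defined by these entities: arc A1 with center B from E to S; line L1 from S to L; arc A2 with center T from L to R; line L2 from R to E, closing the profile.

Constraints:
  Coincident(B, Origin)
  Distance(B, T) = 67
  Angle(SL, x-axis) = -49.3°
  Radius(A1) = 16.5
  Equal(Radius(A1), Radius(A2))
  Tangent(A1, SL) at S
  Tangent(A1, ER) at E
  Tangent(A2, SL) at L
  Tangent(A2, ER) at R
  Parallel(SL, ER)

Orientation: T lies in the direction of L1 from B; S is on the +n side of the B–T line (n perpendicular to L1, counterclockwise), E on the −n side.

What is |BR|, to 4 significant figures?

69.00

The slot axis is L1's direction at -49.3°, so u = (cos -49.3°, sin -49.3°) = (0.6521, -0.7581) and n = (−sin -49.3°, cos -49.3°) = (0.7581, 0.6521). B is at the origin and T lies 67.0 along u from B, so T = 67.0·u = (43.69, -50.80). Tangency of A1 to both parallel lines with radius 16.5 puts S and E at B ± 16.5·n: S = (12.51, 10.76), E = (-12.51, -10.76). Equal radii place L and R the same way about T: L = T + 16.5·n = (56.20, -40.04), R = T − 16.5·n = (31.18, -61.55). Then |BR| = |R − B| = 69.00.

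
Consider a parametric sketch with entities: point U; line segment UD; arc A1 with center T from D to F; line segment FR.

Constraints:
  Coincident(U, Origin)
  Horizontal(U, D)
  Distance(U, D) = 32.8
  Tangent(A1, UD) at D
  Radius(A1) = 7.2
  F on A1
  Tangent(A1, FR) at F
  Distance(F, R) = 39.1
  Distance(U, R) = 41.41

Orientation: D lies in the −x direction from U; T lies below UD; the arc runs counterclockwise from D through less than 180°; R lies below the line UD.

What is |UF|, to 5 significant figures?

39.854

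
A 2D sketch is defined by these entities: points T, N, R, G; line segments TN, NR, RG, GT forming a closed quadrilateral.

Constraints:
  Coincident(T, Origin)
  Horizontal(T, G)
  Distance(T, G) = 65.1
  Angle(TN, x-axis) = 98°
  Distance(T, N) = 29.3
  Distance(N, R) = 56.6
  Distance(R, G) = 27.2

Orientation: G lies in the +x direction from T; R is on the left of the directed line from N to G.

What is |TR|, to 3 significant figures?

57.5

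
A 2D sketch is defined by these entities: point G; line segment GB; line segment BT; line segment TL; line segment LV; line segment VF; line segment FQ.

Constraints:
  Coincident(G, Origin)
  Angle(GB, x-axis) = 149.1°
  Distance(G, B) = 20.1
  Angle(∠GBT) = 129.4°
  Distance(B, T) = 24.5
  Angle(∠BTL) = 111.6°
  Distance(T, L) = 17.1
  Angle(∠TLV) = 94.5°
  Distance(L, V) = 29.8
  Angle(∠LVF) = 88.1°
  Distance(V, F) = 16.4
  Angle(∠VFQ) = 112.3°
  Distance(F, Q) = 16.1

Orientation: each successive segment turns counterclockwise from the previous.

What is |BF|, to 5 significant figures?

14.306

∠TLV = 94.5° gives LV at -6.4000° from the x-axis; with |LV| = 29.8, V = (-11.266, -18.349). ∠LVF = 88.1° gives VF at 85.500° from the x-axis; with |VF| = 16.4, F = (-9.9791, -1.9996). Then |BF| = |F − B| = 14.306.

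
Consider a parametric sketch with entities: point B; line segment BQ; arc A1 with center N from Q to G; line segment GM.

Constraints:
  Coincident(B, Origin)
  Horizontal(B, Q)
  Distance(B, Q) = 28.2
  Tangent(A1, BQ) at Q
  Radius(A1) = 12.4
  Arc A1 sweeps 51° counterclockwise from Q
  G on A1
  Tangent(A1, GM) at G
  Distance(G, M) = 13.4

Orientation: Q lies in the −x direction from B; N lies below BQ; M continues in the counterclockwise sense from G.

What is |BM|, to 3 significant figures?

48.6

On A1, Q sits at bearing 90° from N; a 51° counterclockwise sweep puts G at bearing 141°, so G = N + 12.4·(cos 141°, sin 141°) = (-37.8, -4.60). Since A1 is tangent to GM there, NG ⟂ GM, so GM runs along (−sin 141°, cos 141°); with |GM| = 13.4, M = (-46.3, -15.0). Then |BM| = |M − B| = 48.6.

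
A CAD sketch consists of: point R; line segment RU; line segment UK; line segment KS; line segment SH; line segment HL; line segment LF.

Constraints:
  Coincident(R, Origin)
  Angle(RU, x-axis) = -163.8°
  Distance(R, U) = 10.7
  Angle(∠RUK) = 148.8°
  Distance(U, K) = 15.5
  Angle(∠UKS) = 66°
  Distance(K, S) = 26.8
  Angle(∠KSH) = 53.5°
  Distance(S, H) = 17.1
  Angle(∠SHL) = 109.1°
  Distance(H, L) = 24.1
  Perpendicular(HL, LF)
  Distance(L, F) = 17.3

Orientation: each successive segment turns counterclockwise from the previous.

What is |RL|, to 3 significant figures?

25.5

R is at the origin; RU runs at -163.8° with length 10.7, so U = (-10.3, -2.99). ∠RUK = 148.8° gives UK at -133° from the x-axis; with |UK| = 15.5, K = (-20.8, -14.4). ∠UKS = 66.0° gives KS at -18.6° from the x-axis; with |KS| = 26.8, S = (4.63, -22.9). ∠KSH = 53.5° gives SH at 108° from the x-axis; with |SH| = 17.1, H = (-0.622, -6.67). ∠SHL = 109.1° gives HL at 179° from the x-axis; with |HL| = 24.1, L = (-24.7, -6.17). Then |RL| = |L − R| = 25.5.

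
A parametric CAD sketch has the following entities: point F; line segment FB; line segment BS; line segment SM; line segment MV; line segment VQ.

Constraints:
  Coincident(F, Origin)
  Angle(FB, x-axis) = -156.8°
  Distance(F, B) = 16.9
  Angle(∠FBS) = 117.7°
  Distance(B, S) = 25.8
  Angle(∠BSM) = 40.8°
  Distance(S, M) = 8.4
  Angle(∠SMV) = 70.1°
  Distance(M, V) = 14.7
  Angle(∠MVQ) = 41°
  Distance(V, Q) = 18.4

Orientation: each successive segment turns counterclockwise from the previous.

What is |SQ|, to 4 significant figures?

4.648

F is at the origin; FB runs at -156.8° with length 16.9, so B = (-15.53, -6.658). ∠FBS = 117.7° gives BS at -94.50° from the x-axis; with |BS| = 25.8, S = (-17.56, -32.38). ∠BSM = 40.8° gives SM at 44.70° from the x-axis; with |SM| = 8.4, M = (-11.59, -26.47). ∠SMV = 70.1° gives MV at 154.6° from the x-axis; with |MV| = 14.7, V = (-24.87, -20.16). ∠MVQ = 41.0° gives VQ at -66.40° from the x-axis; with |VQ| = 18.4, Q = (-17.50, -37.03). Then |SQ| = |Q − S| = 4.648.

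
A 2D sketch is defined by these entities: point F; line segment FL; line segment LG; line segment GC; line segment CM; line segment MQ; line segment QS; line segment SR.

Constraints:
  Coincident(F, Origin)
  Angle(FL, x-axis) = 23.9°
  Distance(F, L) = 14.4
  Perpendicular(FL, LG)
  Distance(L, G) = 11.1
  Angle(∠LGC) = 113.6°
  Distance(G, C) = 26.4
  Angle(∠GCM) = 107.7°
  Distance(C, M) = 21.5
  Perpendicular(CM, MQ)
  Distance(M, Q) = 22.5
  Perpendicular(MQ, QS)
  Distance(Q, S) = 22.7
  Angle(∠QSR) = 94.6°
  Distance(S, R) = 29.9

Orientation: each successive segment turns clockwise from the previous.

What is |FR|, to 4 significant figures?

31.92

The perpendicularity gives QS at right angles to MQ, so QS runs at -24.80°; with |QS| = 22.7, S = (10.35, -3.857). ∠QSR = 94.6° gives SR at -110.2° from the x-axis; with |SR| = 29.9, R = (0.02934, -31.92). Then |FR| = |R − F| = 31.92.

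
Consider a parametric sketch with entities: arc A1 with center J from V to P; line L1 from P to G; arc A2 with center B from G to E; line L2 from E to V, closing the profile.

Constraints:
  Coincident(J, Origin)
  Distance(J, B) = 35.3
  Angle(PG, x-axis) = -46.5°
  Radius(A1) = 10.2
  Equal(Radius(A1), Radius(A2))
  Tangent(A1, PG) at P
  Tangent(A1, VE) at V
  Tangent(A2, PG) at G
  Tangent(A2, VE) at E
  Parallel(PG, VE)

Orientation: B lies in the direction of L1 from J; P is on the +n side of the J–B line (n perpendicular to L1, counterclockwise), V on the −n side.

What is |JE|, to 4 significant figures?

36.74

The slot axis is L1's direction at -46.5°, so u = (cos -46.5°, sin -46.5°) = (0.6884, -0.7254) and n = (−sin -46.5°, cos -46.5°) = (0.7254, 0.6884). J is at the origin and B lies 35.3 along u from J, so B = 35.3·u = (24.30, -25.61). Tangency of A1 to both parallel lines with radius 10.2 puts P and V at J ± 10.2·n: P = (7.399, 7.021), V = (-7.399, -7.021). Equal radii place G and E the same way about B: G = B + 10.2·n = (31.70, -18.58), E = B − 10.2·n = (16.90, -32.63). Then |JE| = |E − J| = 36.74.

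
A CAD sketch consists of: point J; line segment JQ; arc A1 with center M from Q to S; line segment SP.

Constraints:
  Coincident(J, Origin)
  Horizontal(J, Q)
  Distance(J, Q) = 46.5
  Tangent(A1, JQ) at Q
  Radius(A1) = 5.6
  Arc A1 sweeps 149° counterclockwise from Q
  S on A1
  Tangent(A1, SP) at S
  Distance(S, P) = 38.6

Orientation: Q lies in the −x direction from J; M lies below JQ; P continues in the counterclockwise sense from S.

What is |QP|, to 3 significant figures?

42.8

J is at the origin; JQ is horizontal with |JQ| = 46.5 and Q on the −x side, so Q = (-46.5, 0.00). Since A1 is tangent to JQ there, MQ ⟂ JQ, so M = Q + (0, -5.6) = (-46.5, -5.60). On A1, Q sits at bearing 90° from M; a 149° counterclockwise sweep puts S at bearing 239°, so S = M + 5.6·(cos 239°, sin 239°) = (-49.4, -10.4). The tangent condition forces MS to be normal to SP, so SP runs along (−sin 239°, cos 239°); with |SP| = 38.6, P = (-16.3, -30.3). Then |QP| = |P − Q| = 42.8.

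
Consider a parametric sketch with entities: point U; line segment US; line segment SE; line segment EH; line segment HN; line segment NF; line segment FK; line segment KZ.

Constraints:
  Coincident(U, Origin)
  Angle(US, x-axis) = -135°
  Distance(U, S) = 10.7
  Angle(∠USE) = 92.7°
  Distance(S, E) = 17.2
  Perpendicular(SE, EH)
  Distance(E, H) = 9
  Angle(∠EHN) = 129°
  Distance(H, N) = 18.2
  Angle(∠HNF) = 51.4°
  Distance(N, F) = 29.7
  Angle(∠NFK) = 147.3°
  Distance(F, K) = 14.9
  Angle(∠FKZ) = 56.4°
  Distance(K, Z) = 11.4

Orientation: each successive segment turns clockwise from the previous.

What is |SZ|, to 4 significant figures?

19.23

∠NFK = 147.3° gives FK at -164.6° from the x-axis; with |FK| = 14.9, K = (-30.26, -16.44). ∠FKZ = 56.4° gives KZ at 71.80° from the x-axis; with |KZ| = 11.4, Z = (-26.70, -5.614). Then |SZ| = |Z − S| = 19.23.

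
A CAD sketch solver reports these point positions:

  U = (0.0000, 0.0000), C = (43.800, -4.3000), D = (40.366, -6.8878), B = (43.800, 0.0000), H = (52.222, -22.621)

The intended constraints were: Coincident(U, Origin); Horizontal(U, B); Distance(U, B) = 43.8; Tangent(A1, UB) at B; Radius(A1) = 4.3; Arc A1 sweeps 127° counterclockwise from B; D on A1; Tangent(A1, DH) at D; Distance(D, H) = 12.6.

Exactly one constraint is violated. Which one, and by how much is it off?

Distance(D, H) = 12.6 — off by 7.10.

U = (0.00, 0.00) ✓; U.y = 0.00, B.y = 0.00 ✓; |UB| = 43.80 ✓; ∠(CB, BU) = 90.00° ✓; |CB| = 4.300 ✓; bearing(C→D) − bearing(C→B) = 127.0° ✓; |CD| = 4.300 ✓; ∠(CD, DH) = 90.00° ✓; |DH| = 19.70 ✗.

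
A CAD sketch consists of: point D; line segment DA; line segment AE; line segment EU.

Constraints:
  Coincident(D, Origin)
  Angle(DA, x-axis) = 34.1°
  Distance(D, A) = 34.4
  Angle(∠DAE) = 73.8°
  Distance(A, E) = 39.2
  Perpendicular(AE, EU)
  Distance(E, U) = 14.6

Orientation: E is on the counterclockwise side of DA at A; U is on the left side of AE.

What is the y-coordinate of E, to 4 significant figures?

44.33

D is at the origin; DA runs at 34.1° with length 34.4, so A = 34.4·(cos 34.1°, sin 34.1°) = (28.49, 19.29). ∠DAE = 73.8°, so AE runs at 34.1° + (180° − 73.8°) = 140.3° from the x-axis; with |AE| = 39.2, E = A + 39.2·(cos 140.3°, sin 140.3°) = (-1.675, 44.33). So E.y = 44.33.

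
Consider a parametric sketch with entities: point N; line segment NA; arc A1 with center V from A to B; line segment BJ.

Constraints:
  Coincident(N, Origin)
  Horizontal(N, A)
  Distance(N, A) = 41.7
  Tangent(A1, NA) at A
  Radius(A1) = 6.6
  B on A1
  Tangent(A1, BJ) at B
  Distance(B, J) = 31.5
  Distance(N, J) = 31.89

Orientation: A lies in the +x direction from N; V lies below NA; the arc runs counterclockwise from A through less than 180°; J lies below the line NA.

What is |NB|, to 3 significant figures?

36.6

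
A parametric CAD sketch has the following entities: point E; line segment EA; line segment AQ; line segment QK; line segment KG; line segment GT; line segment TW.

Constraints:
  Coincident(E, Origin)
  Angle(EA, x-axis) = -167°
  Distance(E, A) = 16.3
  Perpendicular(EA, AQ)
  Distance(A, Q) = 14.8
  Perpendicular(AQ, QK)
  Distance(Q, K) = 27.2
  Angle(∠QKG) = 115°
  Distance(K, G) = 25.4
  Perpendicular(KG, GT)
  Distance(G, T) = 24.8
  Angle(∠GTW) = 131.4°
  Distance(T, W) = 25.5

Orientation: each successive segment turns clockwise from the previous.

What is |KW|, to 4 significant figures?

42.13

E is at the origin; EA runs at -167.0° with length 16.3, so A = (-15.88, -3.667). The perpendicularity gives AQ at right angles to EA, so AQ runs at 103.0°; with |AQ| = 14.8, Q = (-19.21, 10.75). The perpendicularity gives QK at right angles to AQ, so QK runs at 13.00°; with |QK| = 27.2, K = (7.291, 16.87). ∠QKG = 115.0° gives KG at -52.00° from the x-axis; with |KG| = 25.4, G = (22.93, -3.143). KG ⟂ GT, so GT runs at -142.0°; with |GT| = 24.8, T = (3.386, -18.41). ∠GTW = 131.4° gives TW at 169.4° from the x-axis; with |TW| = 25.5, W = (-21.68, -13.72). Then |KW| = |W − K| = 42.13.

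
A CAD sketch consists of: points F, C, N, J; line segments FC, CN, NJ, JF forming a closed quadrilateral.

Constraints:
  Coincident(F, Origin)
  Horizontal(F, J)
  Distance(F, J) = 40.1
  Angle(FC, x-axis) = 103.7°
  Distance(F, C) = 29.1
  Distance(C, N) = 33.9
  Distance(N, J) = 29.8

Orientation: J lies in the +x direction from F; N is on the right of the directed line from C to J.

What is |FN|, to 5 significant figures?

10.357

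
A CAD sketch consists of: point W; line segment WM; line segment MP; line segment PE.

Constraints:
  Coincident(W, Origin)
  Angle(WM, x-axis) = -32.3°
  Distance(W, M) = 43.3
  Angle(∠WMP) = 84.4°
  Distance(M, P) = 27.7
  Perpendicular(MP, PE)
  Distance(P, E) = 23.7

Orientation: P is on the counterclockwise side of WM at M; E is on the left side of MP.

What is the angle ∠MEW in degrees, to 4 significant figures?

80.11°

W is at the origin; WM runs at -32.3° with length 43.3, so M = 43.3·(cos -32.3°, sin -32.3°) = (36.60, -23.14). ∠WMP = 84.4°, so MP runs at -32.3° + (180° − 84.4°) = 63.30° from the x-axis; with |MP| = 27.7, P = M + 27.7·(cos 63.30°, sin 63.30°) = (49.05, 1.609). MP is perpendicular to PE; with |PE| = 23.7 on the left of MP, E = P + 23.7·(-0.8934, 0.4493) = (27.87, 12.26). Then cos ∠MEW = EM·EW / (|EM||EW|), giving 80.11°.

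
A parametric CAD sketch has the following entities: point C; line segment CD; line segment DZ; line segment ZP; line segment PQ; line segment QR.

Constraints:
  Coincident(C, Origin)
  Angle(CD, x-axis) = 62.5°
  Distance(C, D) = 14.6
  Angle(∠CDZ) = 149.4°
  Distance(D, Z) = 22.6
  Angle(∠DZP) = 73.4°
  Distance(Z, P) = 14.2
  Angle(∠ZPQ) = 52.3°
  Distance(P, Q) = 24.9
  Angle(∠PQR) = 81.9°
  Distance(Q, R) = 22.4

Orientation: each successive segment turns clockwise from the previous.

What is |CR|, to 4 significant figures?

43.86

∠ZPQ = 52.3° gives PQ at 157.6° from the x-axis; with |PQ| = 24.9, Q = (6.654, 20.69). ∠PQR = 81.9° gives QR at 59.50° from the x-axis; with |QR| = 22.4, R = (18.02, 39.99). Then |CR| = |R − C| = 43.86.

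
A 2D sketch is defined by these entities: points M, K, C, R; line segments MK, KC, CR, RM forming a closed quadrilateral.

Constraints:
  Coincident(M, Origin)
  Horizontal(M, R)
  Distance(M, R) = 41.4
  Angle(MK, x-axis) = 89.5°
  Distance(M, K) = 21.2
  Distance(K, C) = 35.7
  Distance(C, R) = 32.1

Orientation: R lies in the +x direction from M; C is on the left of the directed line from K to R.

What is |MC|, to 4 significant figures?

46.54

Checks: M = (0.00, 0.00) ✓; |KC| = 35.70 ✓; |CR| = 32.10 ✓.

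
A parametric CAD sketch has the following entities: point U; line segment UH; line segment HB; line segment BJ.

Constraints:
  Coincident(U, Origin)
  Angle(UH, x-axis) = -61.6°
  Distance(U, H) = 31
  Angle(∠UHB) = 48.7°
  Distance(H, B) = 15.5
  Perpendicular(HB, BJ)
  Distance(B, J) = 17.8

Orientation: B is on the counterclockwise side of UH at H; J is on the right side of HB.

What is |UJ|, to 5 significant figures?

41.387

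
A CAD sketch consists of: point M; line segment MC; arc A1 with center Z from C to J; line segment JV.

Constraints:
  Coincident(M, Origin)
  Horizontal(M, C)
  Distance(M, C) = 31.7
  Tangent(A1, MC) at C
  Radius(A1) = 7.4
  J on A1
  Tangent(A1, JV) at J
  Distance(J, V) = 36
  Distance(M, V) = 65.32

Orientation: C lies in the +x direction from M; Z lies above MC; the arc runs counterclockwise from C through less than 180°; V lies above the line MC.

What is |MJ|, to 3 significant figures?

38.6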